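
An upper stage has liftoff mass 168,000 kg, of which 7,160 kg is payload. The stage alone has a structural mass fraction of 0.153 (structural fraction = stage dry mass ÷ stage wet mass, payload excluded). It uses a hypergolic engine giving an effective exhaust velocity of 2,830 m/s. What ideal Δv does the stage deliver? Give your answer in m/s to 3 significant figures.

Stage wet mass = m₀ − payload = 168,000 − 7,160 = 160,840 kg.
Stage dry mass = ε × stage wet mass = 0.153 × 160,840 = 24,608.5 kg.
Burnout mass m_f = stage dry + payload = 24,608.5 + 7,160 = 31,768.5 kg.
Δv = v_e · ln(168,000/31,768.5) = 2830.0 × ln(5.288) = 2830.0 × 1.6655 ≈ 4713 m/s.

Δv ≈ 4710 m/s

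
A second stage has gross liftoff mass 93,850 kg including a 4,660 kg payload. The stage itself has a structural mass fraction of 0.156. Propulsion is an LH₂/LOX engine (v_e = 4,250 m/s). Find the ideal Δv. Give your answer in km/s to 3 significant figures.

Δv ≈ 6.88 km/s

Stage wet mass = m₀ − payload = 93,850 − 4,660 = 89,190 kg.
Stage dry mass = ε × stage wet mass = 0.156 × 89,190 = 13,913.6 kg.
Burnout mass m_f = stage dry + payload = 13,913.6 + 4,660 = 18,573.6 kg.
By the Tsiolkovsky rocket equation, Δv = v_e · ln(93,850/18,573.6) = 4250.0 × ln(5.053) = 4250.0 × 1.6200 ≈ 6885 m/s.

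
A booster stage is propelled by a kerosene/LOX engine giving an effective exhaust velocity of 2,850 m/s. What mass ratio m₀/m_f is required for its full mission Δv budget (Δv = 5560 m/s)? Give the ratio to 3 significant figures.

By the Tsiolkovsky rocket equation, m₀/m_f = exp(Δv / v_e) = exp(5560 / 2850.0) = exp(1.9509) = 7.0349.

mass ratio ≈ 7.03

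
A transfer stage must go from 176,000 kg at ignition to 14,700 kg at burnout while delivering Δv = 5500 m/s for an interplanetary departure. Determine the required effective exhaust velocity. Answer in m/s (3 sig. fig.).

ln(m₀/m_f) = ln(176000/14700) = ln(11.97) = 2.4826.
By the Tsiolkovsky rocket equation, v_e = Δv / ln(m₀/m_f) = 5500 / 2.4826 = 2215.4 m/s.

v_e ≈ 2220 m/s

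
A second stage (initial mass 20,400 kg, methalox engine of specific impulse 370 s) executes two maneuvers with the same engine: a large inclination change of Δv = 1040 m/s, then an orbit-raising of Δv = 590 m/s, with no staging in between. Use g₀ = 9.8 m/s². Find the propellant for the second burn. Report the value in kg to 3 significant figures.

propellant for the second burn ≈ 2300 kg

v_e = Isp · g₀ = 370 × 9.8 = 3626.0 m/s.
After the first burn: m = 20400 × exp(−1040/3626.0) = 20400 × 0.75065 = 15,313.3 kg.
After the second burn: m = 15,313.3 × exp(−590/3626.0) = 15,313.3 × 0.84983 = 13,013.7 kg.
Second-burn propellant = 15,313.3 − 13,013.7 = 2,299.6 kg.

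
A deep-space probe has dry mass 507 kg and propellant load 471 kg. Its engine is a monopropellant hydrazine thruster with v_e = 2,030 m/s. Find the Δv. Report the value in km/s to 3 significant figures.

Δv ≈ 1.33 km/s

m₀ = m_dry + m_prop = 507 + 471 = 978 kg.
Rocket equation: Δv = v_e · ln(m₀/m_f) = 2030.0 × ln(1.929) = 2030.0 × 0.6570 ≈ 1333.7 m/s.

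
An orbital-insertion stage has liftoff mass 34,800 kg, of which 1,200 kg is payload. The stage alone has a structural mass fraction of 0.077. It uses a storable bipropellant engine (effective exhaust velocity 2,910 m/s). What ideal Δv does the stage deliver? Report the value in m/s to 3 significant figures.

Δv ≈ 6450 m/s

Stage wet mass = m₀ − payload = 34,800 − 1,200 = 33,600 kg.
Stage dry mass = ε × stage wet mass = 0.077 × 33,600 = 2,587.2 kg.
Burnout mass m_f = stage dry + payload = 2,587.2 + 1,200 = 3,787.2 kg.
By the Tsiolkovsky rocket equation, Δv = v_e · ln(34,800/3,787.2) = 2910.0 × ln(9.189) = 2910.0 × 2.2180 ≈ 6454 m/s.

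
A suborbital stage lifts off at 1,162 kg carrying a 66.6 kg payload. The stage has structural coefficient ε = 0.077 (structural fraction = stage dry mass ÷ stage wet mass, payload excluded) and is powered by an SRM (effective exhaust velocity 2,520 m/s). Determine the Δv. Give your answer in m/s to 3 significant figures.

Δv ≈ 5140 m/s

Stage wet mass = m₀ − payload = 1,162 − 66.6 = 1,095.4 kg.
Stage dry mass = ε × stage wet mass = 0.077 × 1,095.4 = 84.3458 kg.
Burnout mass m_f = stage dry + payload = 84.3458 + 66.6 = 150.9458 kg.
Rocket equation: Δv = v_e · ln(1,162/150.9458) = 2520.0 × ln(7.698) = 2520.0 × 2.0410 ≈ 5143 m/s.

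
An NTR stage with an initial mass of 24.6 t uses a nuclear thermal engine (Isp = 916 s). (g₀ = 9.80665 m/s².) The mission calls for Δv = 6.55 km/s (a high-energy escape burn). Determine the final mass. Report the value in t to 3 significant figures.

final mass ≈ 11.9 t

v_e = Isp · g₀ = 916 × 9.80665 = 8982.9 m/s.
By the Tsiolkovsky rocket equation, m₀/m_f = exp(Δv / v_e) = exp(6550 / 8982.9) = exp(0.7292) = 2.0733.
m_f = m₀ / 2.0733 = 24.6 / 2.0733 = 11.8651 t.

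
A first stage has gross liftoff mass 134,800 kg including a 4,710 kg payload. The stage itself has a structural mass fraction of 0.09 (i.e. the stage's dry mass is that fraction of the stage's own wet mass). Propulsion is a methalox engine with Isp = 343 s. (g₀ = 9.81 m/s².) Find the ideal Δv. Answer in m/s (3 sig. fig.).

Δv ≈ 7080 m/s

Stage wet mass = m₀ − payload = 134,800 − 4,710 = 130,090 kg.
Stage dry mass = ε × stage wet mass = 0.09 × 130,090 = 11,708.1 kg.
Burnout mass m_f = stage dry + payload = 11,708.1 + 4,710 = 16,418.1 kg.
v_e = Isp · g₀ = 343 × 9.81 = 3364.8 m/s.
Using Δv = v_e ln(m₀/m_f): Δv = v_e · ln(134,800/16,418.1) = 3364.8 × ln(8.21) = 3364.8 × 2.1054 ≈ 7084 m/s.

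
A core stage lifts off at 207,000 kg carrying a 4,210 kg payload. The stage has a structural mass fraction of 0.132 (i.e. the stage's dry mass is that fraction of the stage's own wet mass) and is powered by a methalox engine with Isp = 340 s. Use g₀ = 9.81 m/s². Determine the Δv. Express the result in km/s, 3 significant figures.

Stage wet mass = m₀ − payload = 207,000 − 4,210 = 202,790 kg.
Stage dry mass = ε × stage wet mass = 0.132 × 202,790 = 26,768.3 kg.
Burnout mass m_f = stage dry + payload = 26,768.3 + 4,210 = 30,978.3 kg.
v_e = Isp · g₀ = 340 × 9.81 = 3335.4 m/s.
By the Tsiolkovsky rocket equation, Δv = v_e · ln(207,000/30,978.3) = 3335.4 × ln(6.682) = 3335.4 × 1.8994 ≈ 6335 m/s.

Δv ≈ 6.34 km/s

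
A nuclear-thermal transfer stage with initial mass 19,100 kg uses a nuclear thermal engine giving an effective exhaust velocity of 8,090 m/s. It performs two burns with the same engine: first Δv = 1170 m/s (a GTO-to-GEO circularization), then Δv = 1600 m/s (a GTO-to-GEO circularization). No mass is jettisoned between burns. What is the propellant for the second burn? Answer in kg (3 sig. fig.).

After the first burn: m = 19100 × exp(−1170/8090.0) = 19100 × 0.86535 = 16,528.2 kg.
After the second burn: m = 16,528.2 × exp(−1600/8090.0) = 16,528.2 × 0.82055 = 13,562.2 kg.
Second-burn propellant = 16,528.2 − 13,562.2 = 2,966 kg.

propellant for the second burn ≈ 2970 kg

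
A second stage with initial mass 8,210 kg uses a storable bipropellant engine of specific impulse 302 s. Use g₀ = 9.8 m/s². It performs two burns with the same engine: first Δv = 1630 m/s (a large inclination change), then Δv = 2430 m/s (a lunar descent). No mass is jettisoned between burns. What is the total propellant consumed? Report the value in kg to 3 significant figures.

v_e = Isp · g₀ = 302 × 9.8 = 2959.6 m/s.
After the first burn: m = 8210 × exp(−1630/2959.6) = 8210 × 0.57652 = 4,733.23 kg.
After the second burn: m = 4,733.23 × exp(−2430/2959.6) = 4,733.23 × 0.43997 = 2,082.48 kg.
Total propellant = m₀ − m_final = 8210 − 2,082.48 = 6,127.52 kg.

total propellant consumed ≈ 6130 kg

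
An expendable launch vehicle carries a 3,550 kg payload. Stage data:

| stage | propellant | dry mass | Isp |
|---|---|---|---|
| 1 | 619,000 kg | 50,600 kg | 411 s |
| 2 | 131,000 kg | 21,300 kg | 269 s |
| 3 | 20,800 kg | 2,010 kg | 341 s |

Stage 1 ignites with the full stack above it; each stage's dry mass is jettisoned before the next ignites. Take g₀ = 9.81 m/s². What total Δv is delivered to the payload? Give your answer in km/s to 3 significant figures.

Ignition mass of stage 1 = 619,000+50,600 + 131,000+21,300 + 20,800+2,010 + 3,550 = 848,260 kg.
Stage 1: m₀ = 848,260 kg, m_f = 848,260 − 619,000 = 229,260 kg; Δv = 411×9.81×ln(3.7) = 4031.9×1.3083 ≈ 5275 m/s.
Stage 2: m₀ = 178,660 kg, m_f = 178,660 − 131,000 = 47,660 kg; Δv = 269×9.81×ln(3.749) = 2638.9×1.3214 ≈ 3487 m/s.
Stage 3: m₀ = 26,360 kg, m_f = 26,360 − 20,800 = 5,560 kg; Δv = 341×9.81×ln(4.741) = 3345.2×1.5562 ≈ 5206 m/s.
Total Δv = 5275 + 3487 + 5206 = 13968 m/s.

Δv ≈ 14.0 km/s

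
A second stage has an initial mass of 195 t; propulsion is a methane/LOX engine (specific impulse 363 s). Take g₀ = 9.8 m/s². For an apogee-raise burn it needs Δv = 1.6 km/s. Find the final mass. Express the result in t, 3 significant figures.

v_e = Isp · g₀ = 363 × 9.8 = 3557.4 m/s.
Rocket equation: m₀/m_f = exp(Δv / v_e) = exp(1600 / 3557.4) = exp(0.4498) = 1.5679.
m_f = m₀ / 1.5679 = 195 / 1.5679 = 124.37 t.

final mass ≈ 124 t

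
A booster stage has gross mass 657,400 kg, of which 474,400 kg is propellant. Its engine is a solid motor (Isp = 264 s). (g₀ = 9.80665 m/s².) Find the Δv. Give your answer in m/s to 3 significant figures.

v_e = Isp · g₀ = 264 × 9.80665 = 2589.0 m/s.
m_f = m₀ − m_prop = 657,400 − 474,400 = 183,000 kg.
Δv = v_e · ln(m₀/m_f) = 2589.0 × ln(3.592) = 2589.0 × 1.2788 ≈ 3310.8 m/s.

Δv ≈ 3310 m/s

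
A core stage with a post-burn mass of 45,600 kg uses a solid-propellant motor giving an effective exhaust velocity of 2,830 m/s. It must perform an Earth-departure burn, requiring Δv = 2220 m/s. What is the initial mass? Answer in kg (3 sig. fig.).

initial mass ≈ 99900 kg

Rocket equation: m₀/m_f = exp(Δv / v_e) = exp(2220 / 2830.0) = exp(0.7845) = 2.1912.
m₀ = m_f × 2.1912 = 45,600 × 2.1912 = 99,918.7 kg.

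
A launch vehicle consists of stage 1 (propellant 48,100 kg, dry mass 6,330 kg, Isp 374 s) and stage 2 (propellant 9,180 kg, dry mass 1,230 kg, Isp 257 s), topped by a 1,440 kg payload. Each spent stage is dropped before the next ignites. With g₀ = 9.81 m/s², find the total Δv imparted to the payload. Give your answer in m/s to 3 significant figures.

Δv ≈ 8500 m/s

Ignition mass of stage 1 = 48,100+6,330 + 9,180+1,230 + 1,440 = 66,280 kg.
Stage 1: m₀ = 66,280 kg, m_f = 66,280 − 48,100 = 18,180 kg; Δv = 374×9.81×ln(3.646) = 3668.9×1.2936 ≈ 4746 m/s.
Stage 2: m₀ = 11,850 kg, m_f = 11,850 − 9,180 = 2,670 kg; Δv = 257×9.81×ln(4.438) = 2521.2×1.4902 ≈ 3757 m/s.
Total Δv = 4746 + 3757 = 8503 m/s.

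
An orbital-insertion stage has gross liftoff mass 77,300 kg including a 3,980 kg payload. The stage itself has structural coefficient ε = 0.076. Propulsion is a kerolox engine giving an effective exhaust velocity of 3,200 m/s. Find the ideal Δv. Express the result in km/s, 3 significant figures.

Δv ≈ 6.69 km/s

Stage wet mass = m₀ − payload = 77,300 − 3,980 = 73,320 kg.
Stage dry mass = ε × stage wet mass = 0.076 × 73,320 = 5,572.32 kg.
Burnout mass m_f = stage dry + payload = 5,572.32 + 3,980 = 9,552.32 kg.
Rocket equation: Δv = v_e · ln(77,300/9,552.32) = 3200.0 × ln(8.092) = 3200.0 × 2.0909 ≈ 6691 m/s.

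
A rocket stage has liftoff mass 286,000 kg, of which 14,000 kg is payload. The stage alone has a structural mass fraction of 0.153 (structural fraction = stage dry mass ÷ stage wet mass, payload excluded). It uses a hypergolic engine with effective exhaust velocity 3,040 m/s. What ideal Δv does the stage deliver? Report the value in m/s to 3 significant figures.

Stage wet mass = m₀ − payload = 286,000 − 14,000 = 272,000 kg.
Stage dry mass = ε × stage wet mass = 0.153 × 272,000 = 41,616 kg.
Burnout mass m_f = stage dry + payload = 41,616 + 14,000 = 55,616 kg.
From the ideal rocket equation, Δv = v_e · ln(286,000/55,616) = 3040.0 × ln(5.142) = 3040.0 × 1.6375 ≈ 4978 m/s.

Δv ≈ 4980 m/s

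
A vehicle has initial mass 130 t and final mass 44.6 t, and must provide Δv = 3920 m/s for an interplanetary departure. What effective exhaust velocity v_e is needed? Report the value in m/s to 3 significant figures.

v_e ≈ 3660 m/s

ln(m₀/m_f) = ln(130000/44600) = ln(2.915) = 1.0698.
v_e = Δv / ln(m₀/m_f) = 3920 / 1.0698 = 3664.2 m/s.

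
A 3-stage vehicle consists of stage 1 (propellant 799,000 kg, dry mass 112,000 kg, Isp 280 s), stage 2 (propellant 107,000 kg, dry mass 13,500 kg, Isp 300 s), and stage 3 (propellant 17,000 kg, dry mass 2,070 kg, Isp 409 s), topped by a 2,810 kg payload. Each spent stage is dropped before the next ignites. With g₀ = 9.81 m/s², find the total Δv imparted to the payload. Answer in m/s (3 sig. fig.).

Ignition mass of stage 1 = 799,000+112,000 + 107,000+13,500 + 17,000+2,070 + 2,810 = 1,053,380 kg.
Stage 1: m₀ = 1,053,380 kg, m_f = 1,053,380 − 799,000 = 254,380 kg; Δv = 280×9.81×ln(4.141) = 2746.8×1.4209 ≈ 3903 m/s.
Stage 2: m₀ = 142,380 kg, m_f = 142,380 − 107,000 = 35,380 kg; Δv = 300×9.81×ln(4.024) = 2943.0×1.3924 ≈ 4098 m/s.
Stage 3: m₀ = 21,880 kg, m_f = 21,880 − 17,000 = 4,880 kg; Δv = 409×9.81×ln(4.484) = 4012.3×1.5004 ≈ 6020 m/s.
Total Δv = 3903 + 4098 + 6020 = 14021 m/s.

Δv ≈ 14000 m/s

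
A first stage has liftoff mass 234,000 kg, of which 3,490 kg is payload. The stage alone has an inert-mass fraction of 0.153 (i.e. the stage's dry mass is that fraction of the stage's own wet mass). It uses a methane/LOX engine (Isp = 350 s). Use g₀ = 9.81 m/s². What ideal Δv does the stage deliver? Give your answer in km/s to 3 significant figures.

Stage wet mass = m₀ − payload = 234,000 − 3,490 = 230,510 kg.
Stage dry mass = ε × stage wet mass = 0.153 × 230,510 = 35,268 kg.
Burnout mass m_f = stage dry + payload = 35,268 + 3,490 = 38,758 kg.
v_e = Isp · g₀ = 350 × 9.81 = 3433.5 m/s.
By the Tsiolkovsky rocket equation, Δv = v_e · ln(234,000/38,758) = 3433.5 × ln(6.037) = 3433.5 × 1.7980 ≈ 6173 m/s.

Δv ≈ 6.17 km/s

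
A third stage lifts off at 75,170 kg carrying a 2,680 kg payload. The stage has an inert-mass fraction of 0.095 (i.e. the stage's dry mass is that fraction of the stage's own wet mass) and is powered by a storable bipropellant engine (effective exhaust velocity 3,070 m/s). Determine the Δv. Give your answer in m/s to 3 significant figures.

Stage wet mass = m₀ − payload = 75,170 − 2,680 = 72,490 kg.
Stage dry mass = ε × stage wet mass = 0.095 × 72,490 = 6,886.55 kg.
Burnout mass m_f = stage dry + payload = 6,886.55 + 2,680 = 9,566.55 kg.
Δv = v_e · ln(75,170/9,566.55) = 3070.0 × ln(7.858) = 3070.0 × 2.0615 ≈ 6329 m/s.

Δv ≈ 6330 m/s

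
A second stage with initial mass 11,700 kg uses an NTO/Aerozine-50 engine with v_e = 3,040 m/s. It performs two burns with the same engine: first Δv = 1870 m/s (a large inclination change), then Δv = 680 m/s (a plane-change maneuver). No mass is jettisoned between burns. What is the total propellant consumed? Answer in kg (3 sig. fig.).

total propellant consumed ≈ 6640 kg

After the first burn: m = 11700 × exp(−1870/3040.0) = 11700 × 0.54057 = 6,324.67 kg.
After the second burn: m = 6,324.67 × exp(−680/3040.0) = 6,324.67 × 0.79957 = 5,057.02 kg.
Total propellant = m₀ − m_final = 11700 − 5,057.02 = 6,642.98 kg.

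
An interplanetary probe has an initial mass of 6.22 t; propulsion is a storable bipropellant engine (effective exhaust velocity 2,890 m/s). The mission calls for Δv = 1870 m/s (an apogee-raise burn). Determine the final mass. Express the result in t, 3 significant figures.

Rocket equation: m₀/m_f = exp(Δv / v_e) = exp(1870 / 2890.0) = exp(0.6471) = 1.9099.
m_f = m₀ / 1.9099 = 6.22 / 1.9099 = 3.25672 t.

final mass ≈ 3.26 t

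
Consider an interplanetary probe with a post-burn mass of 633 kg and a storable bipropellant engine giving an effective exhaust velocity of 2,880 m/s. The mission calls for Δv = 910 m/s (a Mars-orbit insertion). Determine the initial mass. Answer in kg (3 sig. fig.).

initial mass ≈ 868 kg

Using Δv = v_e ln(m₀/m_f): m₀/m_f = exp(Δv / v_e) = exp(910 / 2880.0) = exp(0.3160) = 1.3716.
m₀ = m_f × 1.3716 = 633 × 1.3716 = 868.223 kg.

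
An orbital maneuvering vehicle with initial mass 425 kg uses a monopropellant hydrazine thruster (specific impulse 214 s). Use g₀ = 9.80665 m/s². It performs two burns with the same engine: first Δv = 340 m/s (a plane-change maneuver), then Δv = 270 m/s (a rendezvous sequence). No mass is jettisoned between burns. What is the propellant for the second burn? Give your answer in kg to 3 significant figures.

propellant for the second burn ≈ 43.6 kg

v_e = Isp · g₀ = 214 × 9.80665 = 2098.6 m/s.
After the first burn: m = 425 × exp(−340/2098.6) = 425 × 0.85043 = 361.433 kg.
After the second burn: m = 361.433 × exp(−270/2098.6) = 361.433 × 0.87928 = 317.801 kg.
Second-burn propellant = 361.433 − 317.801 = 43.632 kg.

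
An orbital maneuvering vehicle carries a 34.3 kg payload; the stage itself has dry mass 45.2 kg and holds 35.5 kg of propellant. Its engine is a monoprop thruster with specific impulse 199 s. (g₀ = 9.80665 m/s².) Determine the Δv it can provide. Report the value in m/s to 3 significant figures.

v_e = Isp · g₀ = 199 × 9.80665 = 1951.5 m/s.
m₀ = payload + dry + propellant = 34.3 + 45.2 + 35.5 = 115 kg.
m_f = payload + dry = 34.3 + 45.2 = 79.5 kg.
Δv = v_e · ln(m₀/m_f) = 1951.5 × ln(1.447) = 1951.5 × 0.3692 ≈ 720.5 m/s.

Δv ≈ 720 m/s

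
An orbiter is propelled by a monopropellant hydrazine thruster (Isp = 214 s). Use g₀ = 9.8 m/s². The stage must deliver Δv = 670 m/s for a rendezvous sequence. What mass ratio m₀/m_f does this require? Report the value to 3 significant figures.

mass ratio ≈ 1.38

v_e = Isp · g₀ = 214 × 9.8 = 2097.2 m/s.
Rocket equation: m₀/m_f = exp(Δv / v_e) = exp(670 / 2097.2) = exp(0.3195) = 1.3764.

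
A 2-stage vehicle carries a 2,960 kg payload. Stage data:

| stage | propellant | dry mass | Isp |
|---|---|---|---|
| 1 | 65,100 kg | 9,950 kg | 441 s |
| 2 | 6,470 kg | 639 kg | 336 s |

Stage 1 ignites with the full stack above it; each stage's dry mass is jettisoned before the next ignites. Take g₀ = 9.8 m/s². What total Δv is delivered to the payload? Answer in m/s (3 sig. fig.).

Ignition mass of stage 1 = 65,100+9,950 + 6,470+639 + 2,960 = 85,119 kg.
Stage 1: m₀ = 85,119 kg, m_f = 85,119 − 65,100 = 20,019 kg; Δv = 441×9.8×ln(4.252) = 4321.8×1.4474 ≈ 6255 m/s.
Stage 2: m₀ = 10,069 kg, m_f = 10,069 − 6,470 = 3,599 kg; Δv = 336×9.8×ln(2.798) = 3292.8×1.0288 ≈ 3388 m/s.
Total Δv = 6255 + 3388 = 9643 m/s.

Δv ≈ 9640 m/s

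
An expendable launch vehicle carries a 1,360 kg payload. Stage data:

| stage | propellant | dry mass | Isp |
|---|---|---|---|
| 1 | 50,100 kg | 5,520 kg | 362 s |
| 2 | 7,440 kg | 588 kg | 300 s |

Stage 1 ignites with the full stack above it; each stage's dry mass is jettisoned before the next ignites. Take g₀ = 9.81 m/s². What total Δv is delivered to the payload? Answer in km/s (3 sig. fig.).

Δv ≈ 9.86 km/s

Ignition mass of stage 1 = 50,100+5,520 + 7,440+588 + 1,360 = 65,008 kg.
Stage 1: m₀ = 65,008 kg, m_f = 65,008 − 50,100 = 14,908 kg; Δv = 362×9.81×ln(4.361) = 3551.2×1.4726 ≈ 5230 m/s.
Stage 2: m₀ = 9,388 kg, m_f = 9,388 − 7,440 = 1,948 kg; Δv = 300×9.81×ln(4.819) = 2943.0×1.5726 ≈ 4628 m/s.
Total Δv = 5230 + 4628 = 9858 m/s.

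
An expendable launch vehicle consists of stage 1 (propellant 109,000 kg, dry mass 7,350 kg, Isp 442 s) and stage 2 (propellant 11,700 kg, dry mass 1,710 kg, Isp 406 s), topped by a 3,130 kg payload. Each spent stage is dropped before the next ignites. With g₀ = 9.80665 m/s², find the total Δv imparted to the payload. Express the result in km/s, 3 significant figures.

Δv ≈ 12.3 km/s

Ignition mass of stage 1 = 109,000+7,350 + 11,700+1,710 + 3,130 = 132,890 kg.
Stage 1: m₀ = 132,890 kg, m_f = 132,890 − 109,000 = 23,890 kg; Δv = 442×9.80665×ln(5.563) = 4334.5×1.7161 ≈ 7438 m/s.
Stage 2: m₀ = 16,540 kg, m_f = 16,540 − 11,700 = 4,840 kg; Δv = 406×9.80665×ln(3.417) = 3981.5×1.2289 ≈ 4893 m/s.
Total Δv = 7438 + 4893 = 12331 m/s.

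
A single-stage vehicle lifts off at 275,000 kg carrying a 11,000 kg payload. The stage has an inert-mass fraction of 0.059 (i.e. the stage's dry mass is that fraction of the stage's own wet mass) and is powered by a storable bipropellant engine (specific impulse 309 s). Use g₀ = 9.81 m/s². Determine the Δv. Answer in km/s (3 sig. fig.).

Stage wet mass = m₀ − payload = 275,000 − 11,000 = 264,000 kg.
Stage dry mass = ε × stage wet mass = 0.059 × 264,000 = 15,576 kg.
Burnout mass m_f = stage dry + payload = 15,576 + 11,000 = 26,576 kg.
v_e = Isp · g₀ = 309 × 9.81 = 3031.3 m/s.
Δv = v_e · ln(275,000/26,576) = 3031.3 × ln(10.35) = 3031.3 × 2.3368 ≈ 7083 m/s.

Δv ≈ 7.08 km/s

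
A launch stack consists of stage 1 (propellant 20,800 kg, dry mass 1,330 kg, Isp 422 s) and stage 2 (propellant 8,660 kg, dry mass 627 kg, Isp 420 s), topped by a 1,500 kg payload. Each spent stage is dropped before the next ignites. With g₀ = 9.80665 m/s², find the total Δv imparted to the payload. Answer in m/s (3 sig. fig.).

Δv ≈ 10800 m/s

Ignition mass of stage 1 = 20,800+1,330 + 8,660+627 + 1,500 = 32,917 kg.
Stage 1: m₀ = 32,917 kg, m_f = 32,917 − 20,800 = 12,117 kg; Δv = 422×9.80665×ln(2.717) = 4138.4×0.9994 ≈ 4136 m/s.
Stage 2: m₀ = 10,787 kg, m_f = 10,787 − 8,660 = 2,127 kg; Δv = 420×9.80665×ln(5.071) = 4118.8×1.6236 ≈ 6687 m/s.
Total Δv = 4136 + 6687 = 10823 m/s.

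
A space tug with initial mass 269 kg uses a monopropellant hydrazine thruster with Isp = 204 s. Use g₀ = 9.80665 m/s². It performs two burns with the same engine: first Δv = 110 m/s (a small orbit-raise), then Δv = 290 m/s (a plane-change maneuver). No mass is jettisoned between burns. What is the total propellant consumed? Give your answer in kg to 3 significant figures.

total propellant consumed ≈ 48.7 kg

v_e = Isp · g₀ = 204 × 9.80665 = 2000.6 m/s.
After the first burn: m = 269 × exp(−110/2000.6) = 269 × 0.94650 = 254.609 kg.
After the second burn: m = 254.609 × exp(−290/2000.6) = 254.609 × 0.86506 = 220.252 kg.
Total propellant = m₀ − m_final = 269 − 220.252 = 48.748 kg.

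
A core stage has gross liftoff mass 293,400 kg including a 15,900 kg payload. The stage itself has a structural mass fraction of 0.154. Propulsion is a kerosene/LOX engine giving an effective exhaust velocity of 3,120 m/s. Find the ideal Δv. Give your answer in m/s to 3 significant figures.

Stage wet mass = m₀ − payload = 293,400 − 15,900 = 277,500 kg.
Stage dry mass = ε × stage wet mass = 0.154 × 277,500 = 42,735 kg.
Burnout mass m_f = stage dry + payload = 42,735 + 15,900 = 58,635 kg.
Δv = v_e · ln(293,400/58,635) = 3120.0 × ln(5.004) = 3120.0 × 1.6102 ≈ 5024 m/s.

Δv ≈ 5020 m/s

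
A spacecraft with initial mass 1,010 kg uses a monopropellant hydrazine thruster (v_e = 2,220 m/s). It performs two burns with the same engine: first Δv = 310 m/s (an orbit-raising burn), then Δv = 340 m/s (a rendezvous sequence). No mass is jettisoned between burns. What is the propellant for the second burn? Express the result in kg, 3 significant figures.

After the first burn: m = 1010 × exp(−310/2220.0) = 1010 × 0.86967 = 878.367 kg.
After the second burn: m = 878.367 × exp(−340/2220.0) = 878.367 × 0.85800 = 753.639 kg.
Second-burn propellant = 878.367 − 753.639 = 124.728 kg.

propellant for the second burn ≈ 125 kg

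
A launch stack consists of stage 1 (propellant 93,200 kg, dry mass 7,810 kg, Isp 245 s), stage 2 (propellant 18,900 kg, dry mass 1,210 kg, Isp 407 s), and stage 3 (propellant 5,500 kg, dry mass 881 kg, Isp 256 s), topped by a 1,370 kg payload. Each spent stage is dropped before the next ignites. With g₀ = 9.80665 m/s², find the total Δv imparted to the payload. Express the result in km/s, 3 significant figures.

Δv ≈ 10.7 km/s

Ignition mass of stage 1 = 93,200+7,810 + 18,900+1,210 + 5,500+881 + 1,370 = 128,871 kg.
Stage 1: m₀ = 128,871 kg, m_f = 128,871 − 93,200 = 35,671 kg; Δv = 245×9.80665×ln(3.613) = 2402.6×1.2845 ≈ 3086 m/s.
Stage 2: m₀ = 27,861 kg, m_f = 27,861 − 18,900 = 8,961 kg; Δv = 407×9.80665×ln(3.109) = 3991.3×1.1343 ≈ 4528 m/s.
Stage 3: m₀ = 7,751 kg, m_f = 7,751 − 5,500 = 2,251 kg; Δv = 256×9.80665×ln(3.443) = 2510.5×1.2364 ≈ 3104 m/s.
Total Δv = 3086 + 4528 + 3104 = 10718 m/s.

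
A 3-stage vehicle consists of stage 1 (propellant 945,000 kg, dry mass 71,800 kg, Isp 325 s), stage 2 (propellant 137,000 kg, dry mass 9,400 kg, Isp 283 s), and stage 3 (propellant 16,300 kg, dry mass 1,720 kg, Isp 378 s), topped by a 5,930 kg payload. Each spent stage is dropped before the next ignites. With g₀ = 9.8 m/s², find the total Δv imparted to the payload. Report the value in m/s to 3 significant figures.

Ignition mass of stage 1 = 945,000+71,800 + 137,000+9,400 + 16,300+1,720 + 5,930 = 1,187,150 kg.
Stage 1: m₀ = 1,187,150 kg, m_f = 1,187,150 − 945,000 = 242,150 kg; Δv = 325×9.8×ln(4.903) = 3185.0×1.5898 ≈ 5063 m/s.
Stage 2: m₀ = 170,350 kg, m_f = 170,350 − 137,000 = 33,350 kg; Δv = 283×9.8×ln(5.108) = 2773.4×1.6308 ≈ 4523 m/s.
Stage 3: m₀ = 23,950 kg, m_f = 23,950 − 16,300 = 7,650 kg; Δv = 378×9.8×ln(3.131) = 3704.4×1.1413 ≈ 4228 m/s.
Total Δv = 5063 + 4523 + 4228 = 13814 m/s.

Δv ≈ 13800 m/s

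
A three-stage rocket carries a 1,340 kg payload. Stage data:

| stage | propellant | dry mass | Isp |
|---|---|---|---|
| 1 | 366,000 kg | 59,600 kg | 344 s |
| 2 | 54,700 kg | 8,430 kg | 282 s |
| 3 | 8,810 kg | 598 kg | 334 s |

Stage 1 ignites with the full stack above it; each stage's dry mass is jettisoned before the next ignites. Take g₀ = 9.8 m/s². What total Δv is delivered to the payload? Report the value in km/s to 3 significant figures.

Ignition mass of stage 1 = 366,000+59,600 + 54,700+8,430 + 8,810+598 + 1,340 = 499,478 kg.
Stage 1: m₀ = 499,478 kg, m_f = 499,478 − 366,000 = 133,478 kg; Δv = 344×9.8×ln(3.742) = 3371.2×1.3196 ≈ 4449 m/s.
Stage 2: m₀ = 73,878 kg, m_f = 73,878 − 54,700 = 19,178 kg; Δv = 282×9.8×ln(3.852) = 2763.6×1.3487 ≈ 3727 m/s.
Stage 3: m₀ = 10,748 kg, m_f = 10,748 − 8,810 = 1,938 kg; Δv = 334×9.8×ln(5.546) = 3273.2×1.7131 ≈ 5607 m/s.
Total Δv = 4449 + 3727 + 5607 = 13783 m/s.

Δv ≈ 13.8 km/s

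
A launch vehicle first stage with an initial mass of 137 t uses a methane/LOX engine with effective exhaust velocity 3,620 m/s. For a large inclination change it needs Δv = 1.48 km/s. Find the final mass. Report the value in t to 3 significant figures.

m₀/m_f = exp(Δv / v_e) = exp(1480 / 3620.0) = exp(0.4088) = 1.5051.
m_f = m₀ / 1.5051 = 137 / 1.5051 = 91.0239 t.

final mass ≈ 91.0 t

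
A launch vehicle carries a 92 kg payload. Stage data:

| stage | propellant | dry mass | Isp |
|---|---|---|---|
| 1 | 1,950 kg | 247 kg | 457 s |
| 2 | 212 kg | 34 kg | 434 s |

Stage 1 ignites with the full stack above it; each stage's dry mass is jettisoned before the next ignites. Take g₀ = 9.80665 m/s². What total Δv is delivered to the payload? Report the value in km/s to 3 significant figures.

Δv ≈ 10.8 km/s

Ignition mass of stage 1 = 1,950+247 + 212+34 + 92 = 2,535 kg.
Stage 1: m₀ = 2,535 kg, m_f = 2,535 − 1,950 = 585 kg; Δv = 457×9.80665×ln(4.333) = 4481.6×1.4663 ≈ 6572 m/s.
Stage 2: m₀ = 338 kg, m_f = 338 − 212 = 126 kg; Δv = 434×9.80665×ln(2.683) = 4256.1×0.9868 ≈ 4200 m/s.
Total Δv = 6572 + 4200 = 10772 m/s.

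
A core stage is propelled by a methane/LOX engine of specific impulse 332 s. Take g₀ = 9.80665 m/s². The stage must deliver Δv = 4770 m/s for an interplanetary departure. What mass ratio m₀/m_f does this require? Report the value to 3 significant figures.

mass ratio ≈ 4.33

v_e = Isp · g₀ = 332 × 9.80665 = 3255.8 m/s.
m₀/m_f = exp(Δv / v_e) = exp(4770 / 3255.8) = exp(1.4651) = 4.3279.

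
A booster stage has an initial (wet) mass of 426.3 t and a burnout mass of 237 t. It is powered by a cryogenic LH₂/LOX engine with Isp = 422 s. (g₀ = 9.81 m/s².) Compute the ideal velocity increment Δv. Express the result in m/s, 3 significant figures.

v_e = Isp · g₀ = 422 × 9.81 = 4139.8 m/s.
Δv = v_e · ln(m₀/m_f) = 4139.8 × ln(1.799) = 4139.8 × 0.5871 ≈ 2430.4 m/s.

Δv ≈ 2430 m/s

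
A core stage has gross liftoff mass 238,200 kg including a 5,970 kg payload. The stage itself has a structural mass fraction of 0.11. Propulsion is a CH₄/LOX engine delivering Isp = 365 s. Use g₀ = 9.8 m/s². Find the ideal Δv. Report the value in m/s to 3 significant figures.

Stage wet mass = m₀ − payload = 238,200 − 5,970 = 232,230 kg.
Stage dry mass = ε × stage wet mass = 0.11 × 232,230 = 25,545.3 kg.
Burnout mass m_f = stage dry + payload = 25,545.3 + 5,970 = 31,515.3 kg.
v_e = Isp · g₀ = 365 × 9.8 = 3577.0 m/s.
Δv = v_e · ln(238,200/31,515.3) = 3577.0 × ln(7.558) = 3577.0 × 2.0226 ≈ 7235 m/s.

Δv ≈ 7230 m/s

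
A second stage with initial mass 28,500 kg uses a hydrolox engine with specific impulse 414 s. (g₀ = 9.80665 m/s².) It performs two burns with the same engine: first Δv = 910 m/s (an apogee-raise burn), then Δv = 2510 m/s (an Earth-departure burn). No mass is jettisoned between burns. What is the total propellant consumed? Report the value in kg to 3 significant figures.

total propellant consumed ≈ 16200 kg

v_e = Isp · g₀ = 414 × 9.80665 = 4060.0 m/s.
After the first burn: m = 28500 × exp(−910/4060.0) = 28500 × 0.79920 = 22,777.2 kg.
After the second burn: m = 22,777.2 × exp(−2510/4060.0) = 22,777.2 × 0.53890 = 12,274.6 kg.
Total propellant = m₀ − m_final = 28500 − 12,274.6 = 16,225.4 kg.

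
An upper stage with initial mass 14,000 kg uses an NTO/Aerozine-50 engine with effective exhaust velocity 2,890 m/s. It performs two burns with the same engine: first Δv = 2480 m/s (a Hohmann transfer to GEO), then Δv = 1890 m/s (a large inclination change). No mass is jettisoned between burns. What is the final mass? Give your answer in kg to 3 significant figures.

After the first burn: m = 14000 × exp(−2480/2890.0) = 14000 × 0.42395 = 5,935.3 kg.
After the second burn: m = 5,935.3 × exp(−1890/2890.0) = 5,935.3 × 0.51997 = 3,086.18 kg.

final mass ≈ 3090 kg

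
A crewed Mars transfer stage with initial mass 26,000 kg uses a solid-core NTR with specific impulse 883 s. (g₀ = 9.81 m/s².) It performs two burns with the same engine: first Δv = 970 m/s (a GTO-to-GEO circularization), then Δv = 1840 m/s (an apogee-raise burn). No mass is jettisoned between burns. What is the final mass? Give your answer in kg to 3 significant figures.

final mass ≈ 18800 kg

v_e = Isp · g₀ = 883 × 9.81 = 8662.2 m/s.
After the first burn: m = 26000 × exp(−970/8662.2) = 26000 × 0.89406 = 23,245.6 kg.
After the second burn: m = 23,245.6 × exp(−1840/8662.2) = 23,245.6 × 0.80863 = 18,797.1 kg.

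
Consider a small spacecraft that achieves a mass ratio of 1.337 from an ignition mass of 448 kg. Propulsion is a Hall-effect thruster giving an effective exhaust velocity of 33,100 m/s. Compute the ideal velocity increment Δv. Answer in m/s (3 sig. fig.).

By the Tsiolkovsky rocket equation, Δv = v_e · ln(1.337) = 33100.0 × 0.2904 ≈ 9613.2 m/s.

Δv ≈ 9610 m/s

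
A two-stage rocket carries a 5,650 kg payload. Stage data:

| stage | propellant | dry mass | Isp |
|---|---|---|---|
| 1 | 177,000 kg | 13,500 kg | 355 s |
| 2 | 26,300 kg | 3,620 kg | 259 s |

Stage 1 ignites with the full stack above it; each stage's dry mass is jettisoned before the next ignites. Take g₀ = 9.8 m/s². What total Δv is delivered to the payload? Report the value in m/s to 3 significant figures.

Ignition mass of stage 1 = 177,000+13,500 + 26,300+3,620 + 5,650 = 226,070 kg.
Stage 1: m₀ = 226,070 kg, m_f = 226,070 − 177,000 = 49,070 kg; Δv = 355×9.8×ln(4.607) = 3479.0×1.5276 ≈ 5315 m/s.
Stage 2: m₀ = 35,570 kg, m_f = 35,570 − 26,300 = 9,270 kg; Δv = 259×9.8×ln(3.837) = 2538.2×1.3447 ≈ 3413 m/s.
Total Δv = 5315 + 3413 = 8728 m/s.

Δv ≈ 8730 m/s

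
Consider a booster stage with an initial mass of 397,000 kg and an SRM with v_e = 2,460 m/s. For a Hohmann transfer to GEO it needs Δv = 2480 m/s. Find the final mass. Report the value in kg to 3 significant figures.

final mass ≈ 145000 kg

Using Δv = v_e ln(m₀/m_f): m₀/m_f = exp(Δv / v_e) = exp(2480 / 2460.0) = exp(1.0081) = 2.7405.
m_f = m₀ / 2.7405 = 397,000 / 2.7405 = 144,864 kg.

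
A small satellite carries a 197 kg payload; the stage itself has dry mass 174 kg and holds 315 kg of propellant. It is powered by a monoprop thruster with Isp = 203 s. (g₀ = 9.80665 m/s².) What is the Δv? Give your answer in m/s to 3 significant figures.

v_e = Isp · g₀ = 203 × 9.80665 = 1990.7 m/s.
m₀ = payload + dry + propellant = 197 + 174 + 315 = 686 kg.
m_f = payload + dry = 197 + 174 = 371 kg.
Using Δv = v_e ln(m₀/m_f): Δv = v_e · ln(m₀/m_f) = 1990.7 × ln(1.849) = 1990.7 × 0.6147 ≈ 1223.7 m/s.

Δv ≈ 1220 m/s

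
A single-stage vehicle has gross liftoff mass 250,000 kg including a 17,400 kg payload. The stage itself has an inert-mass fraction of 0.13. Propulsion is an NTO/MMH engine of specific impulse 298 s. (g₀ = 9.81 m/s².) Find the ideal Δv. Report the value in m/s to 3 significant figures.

Stage wet mass = m₀ − payload = 250,000 − 17,400 = 232,600 kg.
Stage dry mass = ε × stage wet mass = 0.13 × 232,600 = 30,238 kg.
Burnout mass m_f = stage dry + payload = 30,238 + 17,400 = 47,638 kg.
v_e = Isp · g₀ = 298 × 9.81 = 2923.4 m/s.
Using Δv = v_e ln(m₀/m_f): Δv = v_e · ln(250,000/47,638) = 2923.4 × ln(5.248) = 2923.4 × 1.6578 ≈ 4846 m/s.

Δv ≈ 4850 m/s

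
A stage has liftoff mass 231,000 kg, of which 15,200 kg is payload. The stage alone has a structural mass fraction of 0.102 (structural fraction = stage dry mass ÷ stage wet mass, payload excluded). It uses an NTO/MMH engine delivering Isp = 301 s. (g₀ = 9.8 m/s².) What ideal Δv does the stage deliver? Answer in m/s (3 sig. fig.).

Stage wet mass = m₀ − payload = 231,000 − 15,200 = 215,800 kg.
Stage dry mass = ε × stage wet mass = 0.102 × 215,800 = 22,011.6 kg.
Burnout mass m_f = stage dry + payload = 22,011.6 + 15,200 = 37,211.6 kg.
v_e = Isp · g₀ = 301 × 9.8 = 2949.8 m/s.
Using Δv = v_e ln(m₀/m_f): Δv = v_e · ln(231,000/37,211.6) = 2949.8 × ln(6.208) = 2949.8 × 1.8258 ≈ 5386 m/s.

Δv ≈ 5390 m/s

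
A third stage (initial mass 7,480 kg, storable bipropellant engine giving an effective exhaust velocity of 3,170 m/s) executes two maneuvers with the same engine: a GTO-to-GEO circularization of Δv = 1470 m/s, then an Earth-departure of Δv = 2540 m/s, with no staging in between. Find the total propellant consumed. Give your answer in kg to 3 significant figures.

total propellant consumed ≈ 5370 kg

After the first burn: m = 7480 × exp(−1470/3170.0) = 7480 × 0.62894 = 4,704.47 kg.
After the second burn: m = 4,704.47 × exp(−2540/3170.0) = 4,704.47 × 0.44876 = 2,111.18 kg.
Total propellant = m₀ − m_final = 7480 − 2,111.18 = 5,368.82 kg.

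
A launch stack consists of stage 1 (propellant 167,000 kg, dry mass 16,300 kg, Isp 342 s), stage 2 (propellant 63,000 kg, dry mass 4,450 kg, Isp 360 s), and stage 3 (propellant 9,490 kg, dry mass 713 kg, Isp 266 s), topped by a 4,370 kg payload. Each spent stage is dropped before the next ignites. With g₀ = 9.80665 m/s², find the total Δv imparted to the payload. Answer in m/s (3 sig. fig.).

Ignition mass of stage 1 = 167,000+16,300 + 63,000+4,450 + 9,490+713 + 4,370 = 265,323 kg.
Stage 1: m₀ = 265,323 kg, m_f = 265,323 − 167,000 = 98,323 kg; Δv = 342×9.80665×ln(2.698) = 3353.9×0.9927 ≈ 3329 m/s.
Stage 2: m₀ = 82,023 kg, m_f = 82,023 − 63,000 = 19,023 kg; Δv = 360×9.80665×ln(4.312) = 3530.4×1.4614 ≈ 5159 m/s.
Stage 3: m₀ = 14,573 kg, m_f = 14,573 − 9,490 = 5,083 kg; Δv = 266×9.80665×ln(2.867) = 2608.6×1.0533 ≈ 2748 m/s.
Total Δv = 3329 + 5159 + 2748 = 11236 m/s.

Δv ≈ 11200 m/s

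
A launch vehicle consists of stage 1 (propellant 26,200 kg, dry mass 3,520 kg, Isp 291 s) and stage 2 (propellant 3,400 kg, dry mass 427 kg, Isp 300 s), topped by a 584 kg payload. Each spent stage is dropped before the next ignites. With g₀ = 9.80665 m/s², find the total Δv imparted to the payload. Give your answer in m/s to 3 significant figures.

Ignition mass of stage 1 = 26,200+3,520 + 3,400+427 + 584 = 34,131 kg.
Stage 1: m₀ = 34,131 kg, m_f = 34,131 − 26,200 = 7,931 kg; Δv = 291×9.80665×ln(4.303) = 2853.7×1.4594 ≈ 4165 m/s.
Stage 2: m₀ = 4,411 kg, m_f = 4,411 − 3,400 = 1,011 kg; Δv = 300×9.80665×ln(4.363) = 2942.0×1.4732 ≈ 4334 m/s.
Total Δv = 4165 + 4334 = 8499 m/s.

Δv ≈ 8500 m/s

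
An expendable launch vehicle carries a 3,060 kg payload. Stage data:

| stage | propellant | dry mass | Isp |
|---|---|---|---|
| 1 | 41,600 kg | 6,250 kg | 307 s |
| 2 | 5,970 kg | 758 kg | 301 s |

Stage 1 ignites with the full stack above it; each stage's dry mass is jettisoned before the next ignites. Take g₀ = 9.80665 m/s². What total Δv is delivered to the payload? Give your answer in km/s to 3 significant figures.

Δv ≈ 6.63 km/s

Ignition mass of stage 1 = 41,600+6,250 + 5,970+758 + 3,060 = 57,638 kg.
Stage 1: m₀ = 57,638 kg, m_f = 57,638 − 41,600 = 16,038 kg; Δv = 307×9.80665×ln(3.594) = 3010.6×1.2792 ≈ 3851 m/s.
Stage 2: m₀ = 9,788 kg, m_f = 9,788 − 5,970 = 3,818 kg; Δv = 301×9.80665×ln(2.564) = 2951.8×0.9414 ≈ 2779 m/s.
Total Δv = 3851 + 2779 = 6630 m/s.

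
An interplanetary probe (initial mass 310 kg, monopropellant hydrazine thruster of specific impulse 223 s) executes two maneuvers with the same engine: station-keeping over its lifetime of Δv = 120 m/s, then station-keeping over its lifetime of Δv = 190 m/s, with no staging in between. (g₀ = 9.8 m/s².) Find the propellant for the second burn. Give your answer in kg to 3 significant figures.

v_e = Isp · g₀ = 223 × 9.8 = 2185.4 m/s.
After the first burn: m = 310 × exp(−120/2185.4) = 310 × 0.94657 = 293.437 kg.
After the second burn: m = 293.437 × exp(−190/2185.4) = 293.437 × 0.91673 = 269.003 kg.
Second-burn propellant = 293.437 − 269.003 = 24.434 kg.

propellant for the second burn ≈ 24.4 kg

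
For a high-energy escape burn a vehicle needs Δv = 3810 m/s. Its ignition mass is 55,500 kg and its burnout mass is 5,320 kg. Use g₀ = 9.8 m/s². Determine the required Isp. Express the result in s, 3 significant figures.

Isp ≈ 166 s

ln(m₀/m_f) = ln(55500/5320) = ln(10.43) = 2.3449.
v_e = Δv / ln(m₀/m_f) = 3810 / 2.3449 = 1624.8 m/s.
Isp = v_e / g₀ = 1624.8 / 9.8 = 165.8 s.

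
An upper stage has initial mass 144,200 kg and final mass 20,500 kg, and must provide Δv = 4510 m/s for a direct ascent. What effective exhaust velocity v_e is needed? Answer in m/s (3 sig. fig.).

ln(m₀/m_f) = ln(144200/20500) = ln(7.034) = 1.9508.
Rocket equation: v_e = Δv / ln(m₀/m_f) = 4510 / 1.9508 = 2311.9 m/s.

v_e ≈ 2310 m/s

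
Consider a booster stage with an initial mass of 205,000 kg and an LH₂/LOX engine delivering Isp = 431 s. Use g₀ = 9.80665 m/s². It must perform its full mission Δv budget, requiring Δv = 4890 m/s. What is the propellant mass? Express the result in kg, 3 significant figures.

propellant mass ≈ 141000 kg

v_e = Isp · g₀ = 431 × 9.80665 = 4226.7 m/s.
Using Δv = v_e ln(m₀/m_f): m₀/m_f = exp(Δv / v_e) = exp(4890 / 4226.7) = exp(1.1569) = 3.1802.
m_f = 205,000 / 3.1802 = 64,461.4 kg, so propellant = m₀ − m_f = 205,000 − 64,461.4 = 140,538.6 kg.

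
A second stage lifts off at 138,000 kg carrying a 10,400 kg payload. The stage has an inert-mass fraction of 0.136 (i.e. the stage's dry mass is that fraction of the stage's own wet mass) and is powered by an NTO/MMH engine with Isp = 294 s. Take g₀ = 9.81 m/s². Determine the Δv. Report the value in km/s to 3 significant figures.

Stage wet mass = m₀ − payload = 138,000 − 10,400 = 127,600 kg.
Stage dry mass = ε × stage wet mass = 0.136 × 127,600 = 17,353.6 kg.
Burnout mass m_f = stage dry + payload = 17,353.6 + 10,400 = 27,753.6 kg.
v_e = Isp · g₀ = 294 × 9.81 = 2884.1 m/s.
Δv = v_e · ln(138,000/27,753.6) = 2884.1 × ln(4.972) = 2884.1 × 1.6039 ≈ 4626 m/s.

Δv ≈ 4.63 km/s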